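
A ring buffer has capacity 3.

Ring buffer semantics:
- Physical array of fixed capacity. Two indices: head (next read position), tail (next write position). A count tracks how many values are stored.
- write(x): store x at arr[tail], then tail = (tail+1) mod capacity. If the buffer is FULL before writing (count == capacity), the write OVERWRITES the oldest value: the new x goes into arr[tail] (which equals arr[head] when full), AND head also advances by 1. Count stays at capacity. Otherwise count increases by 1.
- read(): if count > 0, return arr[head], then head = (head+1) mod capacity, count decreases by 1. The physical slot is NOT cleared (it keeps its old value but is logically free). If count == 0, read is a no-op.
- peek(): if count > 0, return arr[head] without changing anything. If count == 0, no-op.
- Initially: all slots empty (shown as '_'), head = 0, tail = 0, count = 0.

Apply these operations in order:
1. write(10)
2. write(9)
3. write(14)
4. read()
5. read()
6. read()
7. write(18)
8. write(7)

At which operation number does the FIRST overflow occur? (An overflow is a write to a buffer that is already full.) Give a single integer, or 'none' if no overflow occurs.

Answer: none

Derivation:
After op 1 (write(10)): arr=[10 _ _] head=0 tail=1 count=1
After op 2 (write(9)): arr=[10 9 _] head=0 tail=2 count=2
After op 3 (write(14)): arr=[10 9 14] head=0 tail=0 count=3
After op 4 (read()): arr=[10 9 14] head=1 tail=0 count=2
After op 5 (read()): arr=[10 9 14] head=2 tail=0 count=1
After op 6 (read()): arr=[10 9 14] head=0 tail=0 count=0
After op 7 (write(18)): arr=[18 9 14] head=0 tail=1 count=1
After op 8 (write(7)): arr=[18 7 14] head=0 tail=2 count=2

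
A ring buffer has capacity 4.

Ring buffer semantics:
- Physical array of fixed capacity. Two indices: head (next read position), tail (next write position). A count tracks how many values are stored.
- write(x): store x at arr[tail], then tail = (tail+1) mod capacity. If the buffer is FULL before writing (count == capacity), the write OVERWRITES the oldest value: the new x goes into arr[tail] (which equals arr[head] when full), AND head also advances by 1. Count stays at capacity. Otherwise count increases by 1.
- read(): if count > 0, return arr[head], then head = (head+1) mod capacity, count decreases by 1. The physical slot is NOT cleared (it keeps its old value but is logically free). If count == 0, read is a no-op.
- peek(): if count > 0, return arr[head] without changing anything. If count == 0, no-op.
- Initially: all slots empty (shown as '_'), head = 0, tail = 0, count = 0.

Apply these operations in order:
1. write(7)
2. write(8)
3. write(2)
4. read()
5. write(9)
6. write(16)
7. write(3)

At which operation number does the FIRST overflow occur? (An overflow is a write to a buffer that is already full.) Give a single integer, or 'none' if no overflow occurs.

Answer: 7

Derivation:
After op 1 (write(7)): arr=[7 _ _ _] head=0 tail=1 count=1
After op 2 (write(8)): arr=[7 8 _ _] head=0 tail=2 count=2
After op 3 (write(2)): arr=[7 8 2 _] head=0 tail=3 count=3
After op 4 (read()): arr=[7 8 2 _] head=1 tail=3 count=2
After op 5 (write(9)): arr=[7 8 2 9] head=1 tail=0 count=3
After op 6 (write(16)): arr=[16 8 2 9] head=1 tail=1 count=4
After op 7 (write(3)): arr=[16 3 2 9] head=2 tail=2 count=4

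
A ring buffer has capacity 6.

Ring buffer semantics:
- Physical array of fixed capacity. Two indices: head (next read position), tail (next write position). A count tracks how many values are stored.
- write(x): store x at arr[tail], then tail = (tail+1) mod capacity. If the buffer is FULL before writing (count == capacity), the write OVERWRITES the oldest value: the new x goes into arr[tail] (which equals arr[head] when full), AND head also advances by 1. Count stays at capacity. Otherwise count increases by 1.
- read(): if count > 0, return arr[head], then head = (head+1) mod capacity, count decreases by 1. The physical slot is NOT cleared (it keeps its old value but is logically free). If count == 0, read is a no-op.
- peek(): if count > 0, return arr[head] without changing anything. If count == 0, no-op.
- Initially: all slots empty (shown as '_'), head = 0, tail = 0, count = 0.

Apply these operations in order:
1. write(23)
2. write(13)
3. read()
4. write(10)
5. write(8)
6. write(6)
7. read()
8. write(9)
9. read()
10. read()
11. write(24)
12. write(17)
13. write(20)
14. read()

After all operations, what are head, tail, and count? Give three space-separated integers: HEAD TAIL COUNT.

Answer: 5 3 4

Derivation:
After op 1 (write(23)): arr=[23 _ _ _ _ _] head=0 tail=1 count=1
After op 2 (write(13)): arr=[23 13 _ _ _ _] head=0 tail=2 count=2
After op 3 (read()): arr=[23 13 _ _ _ _] head=1 tail=2 count=1
After op 4 (write(10)): arr=[23 13 10 _ _ _] head=1 tail=3 count=2
After op 5 (write(8)): arr=[23 13 10 8 _ _] head=1 tail=4 count=3
After op 6 (write(6)): arr=[23 13 10 8 6 _] head=1 tail=5 count=4
After op 7 (read()): arr=[23 13 10 8 6 _] head=2 tail=5 count=3
After op 8 (write(9)): arr=[23 13 10 8 6 9] head=2 tail=0 count=4
After op 9 (read()): arr=[23 13 10 8 6 9] head=3 tail=0 count=3
After op 10 (read()): arr=[23 13 10 8 6 9] head=4 tail=0 count=2
After op 11 (write(24)): arr=[24 13 10 8 6 9] head=4 tail=1 count=3
After op 12 (write(17)): arr=[24 17 10 8 6 9] head=4 tail=2 count=4
After op 13 (write(20)): arr=[24 17 20 8 6 9] head=4 tail=3 count=5
After op 14 (read()): arr=[24 17 20 8 6 9] head=5 tail=3 count=4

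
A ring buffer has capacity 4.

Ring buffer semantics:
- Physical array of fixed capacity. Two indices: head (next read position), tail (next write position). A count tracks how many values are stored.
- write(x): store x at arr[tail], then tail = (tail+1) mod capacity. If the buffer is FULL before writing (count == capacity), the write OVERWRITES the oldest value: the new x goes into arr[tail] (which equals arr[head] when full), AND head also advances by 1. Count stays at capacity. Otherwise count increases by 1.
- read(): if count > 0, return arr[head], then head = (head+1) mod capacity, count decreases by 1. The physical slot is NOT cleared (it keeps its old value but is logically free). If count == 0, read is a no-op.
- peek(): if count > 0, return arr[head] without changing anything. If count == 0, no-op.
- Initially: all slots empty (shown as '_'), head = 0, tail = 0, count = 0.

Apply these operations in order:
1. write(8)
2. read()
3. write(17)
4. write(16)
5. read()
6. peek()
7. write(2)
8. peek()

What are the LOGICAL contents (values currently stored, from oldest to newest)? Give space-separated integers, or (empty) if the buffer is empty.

Answer: 16 2

Derivation:
After op 1 (write(8)): arr=[8 _ _ _] head=0 tail=1 count=1
After op 2 (read()): arr=[8 _ _ _] head=1 tail=1 count=0
After op 3 (write(17)): arr=[8 17 _ _] head=1 tail=2 count=1
After op 4 (write(16)): arr=[8 17 16 _] head=1 tail=3 count=2
After op 5 (read()): arr=[8 17 16 _] head=2 tail=3 count=1
After op 6 (peek()): arr=[8 17 16 _] head=2 tail=3 count=1
After op 7 (write(2)): arr=[8 17 16 2] head=2 tail=0 count=2
After op 8 (peek()): arr=[8 17 16 2] head=2 tail=0 count=2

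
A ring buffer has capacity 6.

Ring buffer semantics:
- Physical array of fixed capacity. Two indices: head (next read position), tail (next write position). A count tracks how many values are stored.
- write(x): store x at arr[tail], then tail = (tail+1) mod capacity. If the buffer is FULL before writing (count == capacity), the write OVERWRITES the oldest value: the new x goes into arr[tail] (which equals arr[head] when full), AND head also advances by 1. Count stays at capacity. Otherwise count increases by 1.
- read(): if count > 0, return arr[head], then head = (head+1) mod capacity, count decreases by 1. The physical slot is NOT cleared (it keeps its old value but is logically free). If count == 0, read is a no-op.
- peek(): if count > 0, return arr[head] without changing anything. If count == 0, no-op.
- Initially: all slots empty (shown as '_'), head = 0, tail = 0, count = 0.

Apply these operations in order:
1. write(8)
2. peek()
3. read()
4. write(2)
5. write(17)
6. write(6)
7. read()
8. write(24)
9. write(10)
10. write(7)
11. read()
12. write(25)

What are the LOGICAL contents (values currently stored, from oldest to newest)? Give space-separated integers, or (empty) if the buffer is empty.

After op 1 (write(8)): arr=[8 _ _ _ _ _] head=0 tail=1 count=1
After op 2 (peek()): arr=[8 _ _ _ _ _] head=0 tail=1 count=1
After op 3 (read()): arr=[8 _ _ _ _ _] head=1 tail=1 count=0
After op 4 (write(2)): arr=[8 2 _ _ _ _] head=1 tail=2 count=1
After op 5 (write(17)): arr=[8 2 17 _ _ _] head=1 tail=3 count=2
After op 6 (write(6)): arr=[8 2 17 6 _ _] head=1 tail=4 count=3
After op 7 (read()): arr=[8 2 17 6 _ _] head=2 tail=4 count=2
After op 8 (write(24)): arr=[8 2 17 6 24 _] head=2 tail=5 count=3
After op 9 (write(10)): arr=[8 2 17 6 24 10] head=2 tail=0 count=4
After op 10 (write(7)): arr=[7 2 17 6 24 10] head=2 tail=1 count=5
After op 11 (read()): arr=[7 2 17 6 24 10] head=3 tail=1 count=4
After op 12 (write(25)): arr=[7 25 17 6 24 10] head=3 tail=2 count=5

Answer: 6 24 10 7 25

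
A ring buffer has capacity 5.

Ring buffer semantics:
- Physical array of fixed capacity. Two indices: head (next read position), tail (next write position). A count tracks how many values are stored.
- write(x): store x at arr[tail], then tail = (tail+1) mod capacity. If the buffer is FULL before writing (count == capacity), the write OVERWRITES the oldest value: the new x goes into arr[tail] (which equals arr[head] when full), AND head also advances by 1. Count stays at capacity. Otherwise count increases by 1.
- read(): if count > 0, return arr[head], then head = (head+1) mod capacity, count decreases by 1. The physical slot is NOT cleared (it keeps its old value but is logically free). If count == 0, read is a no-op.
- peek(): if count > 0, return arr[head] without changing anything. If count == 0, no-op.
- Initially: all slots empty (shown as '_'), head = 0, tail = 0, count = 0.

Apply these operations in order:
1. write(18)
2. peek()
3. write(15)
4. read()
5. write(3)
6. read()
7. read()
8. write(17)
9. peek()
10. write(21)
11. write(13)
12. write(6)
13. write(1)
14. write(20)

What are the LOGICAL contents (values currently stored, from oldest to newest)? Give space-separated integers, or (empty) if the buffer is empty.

After op 1 (write(18)): arr=[18 _ _ _ _] head=0 tail=1 count=1
After op 2 (peek()): arr=[18 _ _ _ _] head=0 tail=1 count=1
After op 3 (write(15)): arr=[18 15 _ _ _] head=0 tail=2 count=2
After op 4 (read()): arr=[18 15 _ _ _] head=1 tail=2 count=1
After op 5 (write(3)): arr=[18 15 3 _ _] head=1 tail=3 count=2
After op 6 (read()): arr=[18 15 3 _ _] head=2 tail=3 count=1
After op 7 (read()): arr=[18 15 3 _ _] head=3 tail=3 count=0
After op 8 (write(17)): arr=[18 15 3 17 _] head=3 tail=4 count=1
After op 9 (peek()): arr=[18 15 3 17 _] head=3 tail=4 count=1
After op 10 (write(21)): arr=[18 15 3 17 21] head=3 tail=0 count=2
After op 11 (write(13)): arr=[13 15 3 17 21] head=3 tail=1 count=3
After op 12 (write(6)): arr=[13 6 3 17 21] head=3 tail=2 count=4
After op 13 (write(1)): arr=[13 6 1 17 21] head=3 tail=3 count=5
After op 14 (write(20)): arr=[13 6 1 20 21] head=4 tail=4 count=5

Answer: 21 13 6 1 20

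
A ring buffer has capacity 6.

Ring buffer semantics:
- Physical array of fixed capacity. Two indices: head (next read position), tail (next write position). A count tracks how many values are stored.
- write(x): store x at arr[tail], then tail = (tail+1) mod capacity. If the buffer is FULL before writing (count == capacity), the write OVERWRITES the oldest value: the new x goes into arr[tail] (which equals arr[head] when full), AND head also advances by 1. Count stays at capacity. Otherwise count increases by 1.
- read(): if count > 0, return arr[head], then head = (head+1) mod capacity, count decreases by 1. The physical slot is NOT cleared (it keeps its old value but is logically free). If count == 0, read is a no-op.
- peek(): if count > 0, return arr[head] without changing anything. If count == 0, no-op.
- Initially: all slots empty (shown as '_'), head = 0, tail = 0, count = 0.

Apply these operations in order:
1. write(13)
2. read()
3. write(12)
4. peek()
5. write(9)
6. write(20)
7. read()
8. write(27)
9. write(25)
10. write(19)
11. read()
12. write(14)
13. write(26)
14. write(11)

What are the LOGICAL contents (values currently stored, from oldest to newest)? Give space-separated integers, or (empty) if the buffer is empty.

After op 1 (write(13)): arr=[13 _ _ _ _ _] head=0 tail=1 count=1
After op 2 (read()): arr=[13 _ _ _ _ _] head=1 tail=1 count=0
After op 3 (write(12)): arr=[13 12 _ _ _ _] head=1 tail=2 count=1
After op 4 (peek()): arr=[13 12 _ _ _ _] head=1 tail=2 count=1
After op 5 (write(9)): arr=[13 12 9 _ _ _] head=1 tail=3 count=2
After op 6 (write(20)): arr=[13 12 9 20 _ _] head=1 tail=4 count=3
After op 7 (read()): arr=[13 12 9 20 _ _] head=2 tail=4 count=2
After op 8 (write(27)): arr=[13 12 9 20 27 _] head=2 tail=5 count=3
After op 9 (write(25)): arr=[13 12 9 20 27 25] head=2 tail=0 count=4
After op 10 (write(19)): arr=[19 12 9 20 27 25] head=2 tail=1 count=5
After op 11 (read()): arr=[19 12 9 20 27 25] head=3 tail=1 count=4
After op 12 (write(14)): arr=[19 14 9 20 27 25] head=3 tail=2 count=5
After op 13 (write(26)): arr=[19 14 26 20 27 25] head=3 tail=3 count=6
After op 14 (write(11)): arr=[19 14 26 11 27 25] head=4 tail=4 count=6

Answer: 27 25 19 14 26 11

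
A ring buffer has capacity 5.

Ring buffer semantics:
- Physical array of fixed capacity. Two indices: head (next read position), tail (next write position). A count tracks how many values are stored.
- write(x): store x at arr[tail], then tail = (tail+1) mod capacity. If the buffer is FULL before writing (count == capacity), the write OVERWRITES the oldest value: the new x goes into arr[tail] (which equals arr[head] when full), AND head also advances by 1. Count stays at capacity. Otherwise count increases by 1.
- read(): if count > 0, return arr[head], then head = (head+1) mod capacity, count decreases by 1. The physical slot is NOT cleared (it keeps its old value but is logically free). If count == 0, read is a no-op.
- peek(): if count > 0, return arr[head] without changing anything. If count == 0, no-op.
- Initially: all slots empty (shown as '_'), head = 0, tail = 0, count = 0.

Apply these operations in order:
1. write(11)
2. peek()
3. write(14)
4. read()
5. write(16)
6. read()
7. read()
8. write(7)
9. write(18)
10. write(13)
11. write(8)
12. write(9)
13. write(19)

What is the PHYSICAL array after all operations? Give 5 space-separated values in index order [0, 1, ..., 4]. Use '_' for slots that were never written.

Answer: 13 8 9 19 18

Derivation:
After op 1 (write(11)): arr=[11 _ _ _ _] head=0 tail=1 count=1
After op 2 (peek()): arr=[11 _ _ _ _] head=0 tail=1 count=1
After op 3 (write(14)): arr=[11 14 _ _ _] head=0 tail=2 count=2
After op 4 (read()): arr=[11 14 _ _ _] head=1 tail=2 count=1
After op 5 (write(16)): arr=[11 14 16 _ _] head=1 tail=3 count=2
After op 6 (read()): arr=[11 14 16 _ _] head=2 tail=3 count=1
After op 7 (read()): arr=[11 14 16 _ _] head=3 tail=3 count=0
After op 8 (write(7)): arr=[11 14 16 7 _] head=3 tail=4 count=1
After op 9 (write(18)): arr=[11 14 16 7 18] head=3 tail=0 count=2
After op 10 (write(13)): arr=[13 14 16 7 18] head=3 tail=1 count=3
After op 11 (write(8)): arr=[13 8 16 7 18] head=3 tail=2 count=4
After op 12 (write(9)): arr=[13 8 9 7 18] head=3 tail=3 count=5
After op 13 (write(19)): arr=[13 8 9 19 18] head=4 tail=4 count=5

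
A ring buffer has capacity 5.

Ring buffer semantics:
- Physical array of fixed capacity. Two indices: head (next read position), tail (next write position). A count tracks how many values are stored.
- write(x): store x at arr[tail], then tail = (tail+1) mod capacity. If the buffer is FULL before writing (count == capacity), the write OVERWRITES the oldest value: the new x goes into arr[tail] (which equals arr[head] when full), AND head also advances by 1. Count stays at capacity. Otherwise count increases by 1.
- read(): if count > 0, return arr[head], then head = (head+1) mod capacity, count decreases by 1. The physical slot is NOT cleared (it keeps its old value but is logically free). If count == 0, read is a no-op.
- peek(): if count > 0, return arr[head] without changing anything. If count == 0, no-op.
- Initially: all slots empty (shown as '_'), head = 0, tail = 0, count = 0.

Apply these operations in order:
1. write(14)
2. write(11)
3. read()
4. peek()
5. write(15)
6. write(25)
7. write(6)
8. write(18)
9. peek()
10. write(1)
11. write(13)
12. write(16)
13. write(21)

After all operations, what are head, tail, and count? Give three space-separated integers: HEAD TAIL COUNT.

Answer: 0 0 5

Derivation:
After op 1 (write(14)): arr=[14 _ _ _ _] head=0 tail=1 count=1
After op 2 (write(11)): arr=[14 11 _ _ _] head=0 tail=2 count=2
After op 3 (read()): arr=[14 11 _ _ _] head=1 tail=2 count=1
After op 4 (peek()): arr=[14 11 _ _ _] head=1 tail=2 count=1
After op 5 (write(15)): arr=[14 11 15 _ _] head=1 tail=3 count=2
After op 6 (write(25)): arr=[14 11 15 25 _] head=1 tail=4 count=3
After op 7 (write(6)): arr=[14 11 15 25 6] head=1 tail=0 count=4
After op 8 (write(18)): arr=[18 11 15 25 6] head=1 tail=1 count=5
After op 9 (peek()): arr=[18 11 15 25 6] head=1 tail=1 count=5
After op 10 (write(1)): arr=[18 1 15 25 6] head=2 tail=2 count=5
After op 11 (write(13)): arr=[18 1 13 25 6] head=3 tail=3 count=5
After op 12 (write(16)): arr=[18 1 13 16 6] head=4 tail=4 count=5
After op 13 (write(21)): arr=[18 1 13 16 21] head=0 tail=0 count=5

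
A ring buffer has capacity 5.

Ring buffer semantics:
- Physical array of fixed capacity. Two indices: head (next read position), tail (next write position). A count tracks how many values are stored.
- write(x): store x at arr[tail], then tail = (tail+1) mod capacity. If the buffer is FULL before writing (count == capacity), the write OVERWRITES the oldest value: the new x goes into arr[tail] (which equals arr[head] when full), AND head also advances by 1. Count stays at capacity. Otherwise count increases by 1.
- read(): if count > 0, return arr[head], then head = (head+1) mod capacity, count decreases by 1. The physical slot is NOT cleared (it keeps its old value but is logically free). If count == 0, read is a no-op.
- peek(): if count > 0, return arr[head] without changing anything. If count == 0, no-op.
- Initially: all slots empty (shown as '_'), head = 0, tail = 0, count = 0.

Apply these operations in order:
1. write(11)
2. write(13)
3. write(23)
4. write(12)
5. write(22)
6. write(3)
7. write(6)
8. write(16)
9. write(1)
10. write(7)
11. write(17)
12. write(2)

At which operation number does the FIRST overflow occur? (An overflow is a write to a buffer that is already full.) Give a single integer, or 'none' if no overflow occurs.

After op 1 (write(11)): arr=[11 _ _ _ _] head=0 tail=1 count=1
After op 2 (write(13)): arr=[11 13 _ _ _] head=0 tail=2 count=2
After op 3 (write(23)): arr=[11 13 23 _ _] head=0 tail=3 count=3
After op 4 (write(12)): arr=[11 13 23 12 _] head=0 tail=4 count=4
After op 5 (write(22)): arr=[11 13 23 12 22] head=0 tail=0 count=5
After op 6 (write(3)): arr=[3 13 23 12 22] head=1 tail=1 count=5
After op 7 (write(6)): arr=[3 6 23 12 22] head=2 tail=2 count=5
After op 8 (write(16)): arr=[3 6 16 12 22] head=3 tail=3 count=5
After op 9 (write(1)): arr=[3 6 16 1 22] head=4 tail=4 count=5
After op 10 (write(7)): arr=[3 6 16 1 7] head=0 tail=0 count=5
After op 11 (write(17)): arr=[17 6 16 1 7] head=1 tail=1 count=5
After op 12 (write(2)): arr=[17 2 16 1 7] head=2 tail=2 count=5

Answer: 6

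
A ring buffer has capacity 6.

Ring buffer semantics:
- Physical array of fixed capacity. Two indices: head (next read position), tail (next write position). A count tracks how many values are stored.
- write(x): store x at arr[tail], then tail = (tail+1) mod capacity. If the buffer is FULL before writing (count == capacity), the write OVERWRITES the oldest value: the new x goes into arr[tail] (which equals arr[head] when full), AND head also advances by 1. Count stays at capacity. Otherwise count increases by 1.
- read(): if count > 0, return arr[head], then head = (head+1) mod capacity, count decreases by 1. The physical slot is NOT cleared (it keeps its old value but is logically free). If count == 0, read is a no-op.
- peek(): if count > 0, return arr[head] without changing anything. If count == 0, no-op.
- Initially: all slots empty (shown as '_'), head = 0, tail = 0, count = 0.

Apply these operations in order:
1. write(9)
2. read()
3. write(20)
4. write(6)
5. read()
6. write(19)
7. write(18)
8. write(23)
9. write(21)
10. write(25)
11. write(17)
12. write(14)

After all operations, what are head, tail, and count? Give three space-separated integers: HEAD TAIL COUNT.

Answer: 4 4 6

Derivation:
After op 1 (write(9)): arr=[9 _ _ _ _ _] head=0 tail=1 count=1
After op 2 (read()): arr=[9 _ _ _ _ _] head=1 tail=1 count=0
After op 3 (write(20)): arr=[9 20 _ _ _ _] head=1 tail=2 count=1
After op 4 (write(6)): arr=[9 20 6 _ _ _] head=1 tail=3 count=2
After op 5 (read()): arr=[9 20 6 _ _ _] head=2 tail=3 count=1
After op 6 (write(19)): arr=[9 20 6 19 _ _] head=2 tail=4 count=2
After op 7 (write(18)): arr=[9 20 6 19 18 _] head=2 tail=5 count=3
After op 8 (write(23)): arr=[9 20 6 19 18 23] head=2 tail=0 count=4
After op 9 (write(21)): arr=[21 20 6 19 18 23] head=2 tail=1 count=5
After op 10 (write(25)): arr=[21 25 6 19 18 23] head=2 tail=2 count=6
After op 11 (write(17)): arr=[21 25 17 19 18 23] head=3 tail=3 count=6
After op 12 (write(14)): arr=[21 25 17 14 18 23] head=4 tail=4 count=6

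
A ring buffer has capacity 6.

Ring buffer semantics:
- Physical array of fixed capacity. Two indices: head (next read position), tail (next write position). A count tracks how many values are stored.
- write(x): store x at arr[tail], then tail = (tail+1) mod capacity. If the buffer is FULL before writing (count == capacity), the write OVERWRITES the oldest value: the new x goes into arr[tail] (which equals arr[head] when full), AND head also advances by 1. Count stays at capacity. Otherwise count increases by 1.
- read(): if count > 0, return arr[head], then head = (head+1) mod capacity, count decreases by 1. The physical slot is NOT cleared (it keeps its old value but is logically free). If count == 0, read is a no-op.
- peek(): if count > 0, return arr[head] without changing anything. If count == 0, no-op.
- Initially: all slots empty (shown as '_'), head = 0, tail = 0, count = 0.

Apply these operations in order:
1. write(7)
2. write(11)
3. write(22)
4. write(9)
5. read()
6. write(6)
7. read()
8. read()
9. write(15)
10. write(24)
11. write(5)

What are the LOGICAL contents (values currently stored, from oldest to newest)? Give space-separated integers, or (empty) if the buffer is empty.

Answer: 9 6 15 24 5

Derivation:
After op 1 (write(7)): arr=[7 _ _ _ _ _] head=0 tail=1 count=1
After op 2 (write(11)): arr=[7 11 _ _ _ _] head=0 tail=2 count=2
After op 3 (write(22)): arr=[7 11 22 _ _ _] head=0 tail=3 count=3
After op 4 (write(9)): arr=[7 11 22 9 _ _] head=0 tail=4 count=4
After op 5 (read()): arr=[7 11 22 9 _ _] head=1 tail=4 count=3
After op 6 (write(6)): arr=[7 11 22 9 6 _] head=1 tail=5 count=4
After op 7 (read()): arr=[7 11 22 9 6 _] head=2 tail=5 count=3
After op 8 (read()): arr=[7 11 22 9 6 _] head=3 tail=5 count=2
After op 9 (write(15)): arr=[7 11 22 9 6 15] head=3 tail=0 count=3
After op 10 (write(24)): arr=[24 11 22 9 6 15] head=3 tail=1 count=4
After op 11 (write(5)): arr=[24 5 22 9 6 15] head=3 tail=2 count=5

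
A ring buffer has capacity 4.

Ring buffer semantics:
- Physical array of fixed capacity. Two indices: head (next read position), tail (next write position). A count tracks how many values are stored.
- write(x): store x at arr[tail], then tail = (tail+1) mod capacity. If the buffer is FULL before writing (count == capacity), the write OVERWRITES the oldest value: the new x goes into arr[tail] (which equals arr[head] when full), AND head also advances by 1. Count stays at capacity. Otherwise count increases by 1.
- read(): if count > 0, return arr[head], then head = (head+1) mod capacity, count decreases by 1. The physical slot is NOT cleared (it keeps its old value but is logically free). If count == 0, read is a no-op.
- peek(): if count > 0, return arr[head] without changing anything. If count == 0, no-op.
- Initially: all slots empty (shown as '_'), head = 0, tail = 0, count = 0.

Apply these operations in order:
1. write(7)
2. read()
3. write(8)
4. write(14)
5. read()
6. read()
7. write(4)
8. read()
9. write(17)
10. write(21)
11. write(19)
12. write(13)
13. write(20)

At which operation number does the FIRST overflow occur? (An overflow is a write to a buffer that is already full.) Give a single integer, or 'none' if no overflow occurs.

Answer: 13

Derivation:
After op 1 (write(7)): arr=[7 _ _ _] head=0 tail=1 count=1
After op 2 (read()): arr=[7 _ _ _] head=1 tail=1 count=0
After op 3 (write(8)): arr=[7 8 _ _] head=1 tail=2 count=1
After op 4 (write(14)): arr=[7 8 14 _] head=1 tail=3 count=2
After op 5 (read()): arr=[7 8 14 _] head=2 tail=3 count=1
After op 6 (read()): arr=[7 8 14 _] head=3 tail=3 count=0
After op 7 (write(4)): arr=[7 8 14 4] head=3 tail=0 count=1
After op 8 (read()): arr=[7 8 14 4] head=0 tail=0 count=0
After op 9 (write(17)): arr=[17 8 14 4] head=0 tail=1 count=1
After op 10 (write(21)): arr=[17 21 14 4] head=0 tail=2 count=2
After op 11 (write(19)): arr=[17 21 19 4] head=0 tail=3 count=3
After op 12 (write(13)): arr=[17 21 19 13] head=0 tail=0 count=4
After op 13 (write(20)): arr=[20 21 19 13] head=1 tail=1 count=4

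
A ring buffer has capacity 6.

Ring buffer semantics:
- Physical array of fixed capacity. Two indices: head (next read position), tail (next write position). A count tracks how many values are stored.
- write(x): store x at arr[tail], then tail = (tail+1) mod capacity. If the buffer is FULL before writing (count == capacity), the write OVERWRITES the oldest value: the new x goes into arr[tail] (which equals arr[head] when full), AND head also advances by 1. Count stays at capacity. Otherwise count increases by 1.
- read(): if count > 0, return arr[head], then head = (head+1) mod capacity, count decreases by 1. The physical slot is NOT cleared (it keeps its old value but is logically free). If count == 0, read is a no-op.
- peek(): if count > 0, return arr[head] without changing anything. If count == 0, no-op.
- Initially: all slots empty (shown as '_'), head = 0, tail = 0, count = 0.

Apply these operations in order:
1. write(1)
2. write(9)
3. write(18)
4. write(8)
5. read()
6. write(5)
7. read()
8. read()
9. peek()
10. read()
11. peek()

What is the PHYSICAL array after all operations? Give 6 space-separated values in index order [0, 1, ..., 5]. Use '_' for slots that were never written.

After op 1 (write(1)): arr=[1 _ _ _ _ _] head=0 tail=1 count=1
After op 2 (write(9)): arr=[1 9 _ _ _ _] head=0 tail=2 count=2
After op 3 (write(18)): arr=[1 9 18 _ _ _] head=0 tail=3 count=3
After op 4 (write(8)): arr=[1 9 18 8 _ _] head=0 tail=4 count=4
After op 5 (read()): arr=[1 9 18 8 _ _] head=1 tail=4 count=3
After op 6 (write(5)): arr=[1 9 18 8 5 _] head=1 tail=5 count=4
After op 7 (read()): arr=[1 9 18 8 5 _] head=2 tail=5 count=3
After op 8 (read()): arr=[1 9 18 8 5 _] head=3 tail=5 count=2
After op 9 (peek()): arr=[1 9 18 8 5 _] head=3 tail=5 count=2
After op 10 (read()): arr=[1 9 18 8 5 _] head=4 tail=5 count=1
After op 11 (peek()): arr=[1 9 18 8 5 _] head=4 tail=5 count=1

Answer: 1 9 18 8 5 _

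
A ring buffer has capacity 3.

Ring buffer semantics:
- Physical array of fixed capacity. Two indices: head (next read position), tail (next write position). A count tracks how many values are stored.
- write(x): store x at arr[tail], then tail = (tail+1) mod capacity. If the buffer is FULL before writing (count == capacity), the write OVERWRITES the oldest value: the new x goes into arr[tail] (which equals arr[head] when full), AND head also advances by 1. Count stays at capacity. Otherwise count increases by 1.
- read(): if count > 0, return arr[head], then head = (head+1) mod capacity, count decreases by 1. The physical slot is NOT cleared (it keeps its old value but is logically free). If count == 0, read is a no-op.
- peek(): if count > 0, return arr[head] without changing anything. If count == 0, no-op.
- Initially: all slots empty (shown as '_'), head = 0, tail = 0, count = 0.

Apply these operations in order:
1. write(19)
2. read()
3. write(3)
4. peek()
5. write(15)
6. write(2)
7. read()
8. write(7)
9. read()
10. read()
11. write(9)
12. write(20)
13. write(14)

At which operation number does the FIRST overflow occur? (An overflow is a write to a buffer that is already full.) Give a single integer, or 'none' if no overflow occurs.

After op 1 (write(19)): arr=[19 _ _] head=0 tail=1 count=1
After op 2 (read()): arr=[19 _ _] head=1 tail=1 count=0
After op 3 (write(3)): arr=[19 3 _] head=1 tail=2 count=1
After op 4 (peek()): arr=[19 3 _] head=1 tail=2 count=1
After op 5 (write(15)): arr=[19 3 15] head=1 tail=0 count=2
After op 6 (write(2)): arr=[2 3 15] head=1 tail=1 count=3
After op 7 (read()): arr=[2 3 15] head=2 tail=1 count=2
After op 8 (write(7)): arr=[2 7 15] head=2 tail=2 count=3
After op 9 (read()): arr=[2 7 15] head=0 tail=2 count=2
After op 10 (read()): arr=[2 7 15] head=1 tail=2 count=1
After op 11 (write(9)): arr=[2 7 9] head=1 tail=0 count=2
After op 12 (write(20)): arr=[20 7 9] head=1 tail=1 count=3
After op 13 (write(14)): arr=[20 14 9] head=2 tail=2 count=3

Answer: 13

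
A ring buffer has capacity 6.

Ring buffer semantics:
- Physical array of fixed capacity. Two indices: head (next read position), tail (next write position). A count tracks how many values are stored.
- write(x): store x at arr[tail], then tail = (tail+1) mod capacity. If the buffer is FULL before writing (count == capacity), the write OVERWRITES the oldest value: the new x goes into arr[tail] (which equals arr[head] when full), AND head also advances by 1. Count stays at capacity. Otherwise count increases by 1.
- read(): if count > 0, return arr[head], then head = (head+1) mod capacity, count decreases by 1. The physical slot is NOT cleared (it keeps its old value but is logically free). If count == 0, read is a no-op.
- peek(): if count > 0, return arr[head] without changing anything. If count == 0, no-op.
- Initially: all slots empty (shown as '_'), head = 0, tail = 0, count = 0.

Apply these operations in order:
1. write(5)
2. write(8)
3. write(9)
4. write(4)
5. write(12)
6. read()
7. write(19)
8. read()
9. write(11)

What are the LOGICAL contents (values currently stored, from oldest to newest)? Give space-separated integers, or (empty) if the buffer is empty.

Answer: 9 4 12 19 11

Derivation:
After op 1 (write(5)): arr=[5 _ _ _ _ _] head=0 tail=1 count=1
After op 2 (write(8)): arr=[5 8 _ _ _ _] head=0 tail=2 count=2
After op 3 (write(9)): arr=[5 8 9 _ _ _] head=0 tail=3 count=3
After op 4 (write(4)): arr=[5 8 9 4 _ _] head=0 tail=4 count=4
After op 5 (write(12)): arr=[5 8 9 4 12 _] head=0 tail=5 count=5
After op 6 (read()): arr=[5 8 9 4 12 _] head=1 tail=5 count=4
After op 7 (write(19)): arr=[5 8 9 4 12 19] head=1 tail=0 count=5
After op 8 (read()): arr=[5 8 9 4 12 19] head=2 tail=0 count=4
After op 9 (write(11)): arr=[11 8 9 4 12 19] head=2 tail=1 count=5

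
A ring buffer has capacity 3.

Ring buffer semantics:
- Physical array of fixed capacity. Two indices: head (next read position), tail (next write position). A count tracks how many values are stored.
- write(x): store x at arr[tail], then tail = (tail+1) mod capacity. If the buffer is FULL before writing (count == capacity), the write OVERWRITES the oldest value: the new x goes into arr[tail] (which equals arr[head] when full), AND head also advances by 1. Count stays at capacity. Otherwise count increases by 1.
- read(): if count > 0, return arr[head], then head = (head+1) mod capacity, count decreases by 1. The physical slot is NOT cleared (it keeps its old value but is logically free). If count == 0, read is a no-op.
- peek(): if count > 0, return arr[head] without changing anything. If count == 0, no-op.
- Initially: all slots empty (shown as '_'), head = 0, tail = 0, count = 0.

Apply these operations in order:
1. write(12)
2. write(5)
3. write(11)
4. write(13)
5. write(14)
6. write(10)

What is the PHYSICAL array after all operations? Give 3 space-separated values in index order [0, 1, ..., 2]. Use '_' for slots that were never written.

Answer: 13 14 10

Derivation:
After op 1 (write(12)): arr=[12 _ _] head=0 tail=1 count=1
After op 2 (write(5)): arr=[12 5 _] head=0 tail=2 count=2
After op 3 (write(11)): arr=[12 5 11] head=0 tail=0 count=3
After op 4 (write(13)): arr=[13 5 11] head=1 tail=1 count=3
After op 5 (write(14)): arr=[13 14 11] head=2 tail=2 count=3
After op 6 (write(10)): arr=[13 14 10] head=0 tail=0 count=3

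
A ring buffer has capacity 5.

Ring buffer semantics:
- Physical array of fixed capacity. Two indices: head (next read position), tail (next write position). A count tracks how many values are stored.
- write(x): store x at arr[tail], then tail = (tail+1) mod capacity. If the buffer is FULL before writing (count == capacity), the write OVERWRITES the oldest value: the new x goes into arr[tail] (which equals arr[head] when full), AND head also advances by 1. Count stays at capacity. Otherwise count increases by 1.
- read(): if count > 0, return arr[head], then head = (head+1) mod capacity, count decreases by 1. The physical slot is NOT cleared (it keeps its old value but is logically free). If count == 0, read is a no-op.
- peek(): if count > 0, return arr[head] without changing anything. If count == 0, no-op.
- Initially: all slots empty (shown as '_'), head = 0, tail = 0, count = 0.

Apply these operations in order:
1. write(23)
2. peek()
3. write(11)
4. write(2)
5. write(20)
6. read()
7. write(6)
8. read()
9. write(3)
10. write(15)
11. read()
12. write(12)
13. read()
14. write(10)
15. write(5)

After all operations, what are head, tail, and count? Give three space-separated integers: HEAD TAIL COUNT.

After op 1 (write(23)): arr=[23 _ _ _ _] head=0 tail=1 count=1
After op 2 (peek()): arr=[23 _ _ _ _] head=0 tail=1 count=1
After op 3 (write(11)): arr=[23 11 _ _ _] head=0 tail=2 count=2
After op 4 (write(2)): arr=[23 11 2 _ _] head=0 tail=3 count=3
After op 5 (write(20)): arr=[23 11 2 20 _] head=0 tail=4 count=4
After op 6 (read()): arr=[23 11 2 20 _] head=1 tail=4 count=3
After op 7 (write(6)): arr=[23 11 2 20 6] head=1 tail=0 count=4
After op 8 (read()): arr=[23 11 2 20 6] head=2 tail=0 count=3
After op 9 (write(3)): arr=[3 11 2 20 6] head=2 tail=1 count=4
After op 10 (write(15)): arr=[3 15 2 20 6] head=2 tail=2 count=5
After op 11 (read()): arr=[3 15 2 20 6] head=3 tail=2 count=4
After op 12 (write(12)): arr=[3 15 12 20 6] head=3 tail=3 count=5
After op 13 (read()): arr=[3 15 12 20 6] head=4 tail=3 count=4
After op 14 (write(10)): arr=[3 15 12 10 6] head=4 tail=4 count=5
After op 15 (write(5)): arr=[3 15 12 10 5] head=0 tail=0 count=5

Answer: 0 0 5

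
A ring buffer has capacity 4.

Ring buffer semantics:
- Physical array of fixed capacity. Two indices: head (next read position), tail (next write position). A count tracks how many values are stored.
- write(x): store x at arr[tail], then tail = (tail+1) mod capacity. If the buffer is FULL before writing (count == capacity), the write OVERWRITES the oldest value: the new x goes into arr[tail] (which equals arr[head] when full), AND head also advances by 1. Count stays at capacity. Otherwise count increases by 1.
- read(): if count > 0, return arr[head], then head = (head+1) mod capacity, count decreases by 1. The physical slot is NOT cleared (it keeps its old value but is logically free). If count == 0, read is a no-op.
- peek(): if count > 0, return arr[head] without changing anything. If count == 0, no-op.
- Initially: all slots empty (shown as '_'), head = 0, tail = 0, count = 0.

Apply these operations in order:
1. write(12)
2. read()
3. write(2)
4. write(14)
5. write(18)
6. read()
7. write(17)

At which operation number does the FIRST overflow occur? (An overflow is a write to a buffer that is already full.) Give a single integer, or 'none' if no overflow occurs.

Answer: none

Derivation:
After op 1 (write(12)): arr=[12 _ _ _] head=0 tail=1 count=1
After op 2 (read()): arr=[12 _ _ _] head=1 tail=1 count=0
After op 3 (write(2)): arr=[12 2 _ _] head=1 tail=2 count=1
After op 4 (write(14)): arr=[12 2 14 _] head=1 tail=3 count=2
After op 5 (write(18)): arr=[12 2 14 18] head=1 tail=0 count=3
After op 6 (read()): arr=[12 2 14 18] head=2 tail=0 count=2
After op 7 (write(17)): arr=[17 2 14 18] head=2 tail=1 count=3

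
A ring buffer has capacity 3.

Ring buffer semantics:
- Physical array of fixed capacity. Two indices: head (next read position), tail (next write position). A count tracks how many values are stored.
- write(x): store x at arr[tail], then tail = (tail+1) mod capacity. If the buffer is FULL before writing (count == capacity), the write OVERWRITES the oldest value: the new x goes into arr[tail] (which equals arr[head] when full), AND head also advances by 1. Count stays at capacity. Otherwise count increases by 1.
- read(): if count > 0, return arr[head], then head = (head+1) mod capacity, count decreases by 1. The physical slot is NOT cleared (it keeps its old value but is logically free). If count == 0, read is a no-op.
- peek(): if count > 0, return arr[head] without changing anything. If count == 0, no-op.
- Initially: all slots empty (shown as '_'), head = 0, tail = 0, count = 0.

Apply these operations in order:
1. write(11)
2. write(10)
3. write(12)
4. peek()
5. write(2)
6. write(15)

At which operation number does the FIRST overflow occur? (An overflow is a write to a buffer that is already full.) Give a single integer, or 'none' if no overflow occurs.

Answer: 5

Derivation:
After op 1 (write(11)): arr=[11 _ _] head=0 tail=1 count=1
After op 2 (write(10)): arr=[11 10 _] head=0 tail=2 count=2
After op 3 (write(12)): arr=[11 10 12] head=0 tail=0 count=3
After op 4 (peek()): arr=[11 10 12] head=0 tail=0 count=3
After op 5 (write(2)): arr=[2 10 12] head=1 tail=1 count=3
After op 6 (write(15)): arr=[2 15 12] head=2 tail=2 count=3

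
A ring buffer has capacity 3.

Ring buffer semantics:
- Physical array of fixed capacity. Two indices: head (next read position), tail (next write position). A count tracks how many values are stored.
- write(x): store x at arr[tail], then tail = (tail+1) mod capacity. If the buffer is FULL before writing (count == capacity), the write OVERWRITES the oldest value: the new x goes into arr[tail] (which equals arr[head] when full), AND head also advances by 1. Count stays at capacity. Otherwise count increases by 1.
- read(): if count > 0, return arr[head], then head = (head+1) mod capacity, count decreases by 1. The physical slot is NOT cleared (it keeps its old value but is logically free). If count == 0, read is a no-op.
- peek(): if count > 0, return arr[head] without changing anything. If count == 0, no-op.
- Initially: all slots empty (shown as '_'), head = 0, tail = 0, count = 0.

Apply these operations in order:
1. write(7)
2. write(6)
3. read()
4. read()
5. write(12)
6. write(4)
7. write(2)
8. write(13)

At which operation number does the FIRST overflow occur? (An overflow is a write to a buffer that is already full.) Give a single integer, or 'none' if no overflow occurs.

After op 1 (write(7)): arr=[7 _ _] head=0 tail=1 count=1
After op 2 (write(6)): arr=[7 6 _] head=0 tail=2 count=2
After op 3 (read()): arr=[7 6 _] head=1 tail=2 count=1
After op 4 (read()): arr=[7 6 _] head=2 tail=2 count=0
After op 5 (write(12)): arr=[7 6 12] head=2 tail=0 count=1
After op 6 (write(4)): arr=[4 6 12] head=2 tail=1 count=2
After op 7 (write(2)): arr=[4 2 12] head=2 tail=2 count=3
After op 8 (write(13)): arr=[4 2 13] head=0 tail=0 count=3

Answer: 8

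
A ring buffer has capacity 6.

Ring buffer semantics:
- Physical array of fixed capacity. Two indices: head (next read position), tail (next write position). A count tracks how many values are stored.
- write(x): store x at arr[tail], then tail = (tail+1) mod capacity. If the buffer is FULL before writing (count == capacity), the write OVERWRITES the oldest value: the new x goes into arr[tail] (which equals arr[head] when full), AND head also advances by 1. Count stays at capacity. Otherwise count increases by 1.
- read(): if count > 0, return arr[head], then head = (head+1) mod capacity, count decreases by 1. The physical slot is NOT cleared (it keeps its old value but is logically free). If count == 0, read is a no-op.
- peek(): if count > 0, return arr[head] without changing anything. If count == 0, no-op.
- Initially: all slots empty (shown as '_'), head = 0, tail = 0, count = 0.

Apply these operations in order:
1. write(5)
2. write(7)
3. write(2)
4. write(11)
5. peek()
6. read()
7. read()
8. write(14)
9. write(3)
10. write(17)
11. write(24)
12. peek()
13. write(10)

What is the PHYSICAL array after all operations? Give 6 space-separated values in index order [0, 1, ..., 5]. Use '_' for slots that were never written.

After op 1 (write(5)): arr=[5 _ _ _ _ _] head=0 tail=1 count=1
After op 2 (write(7)): arr=[5 7 _ _ _ _] head=0 tail=2 count=2
After op 3 (write(2)): arr=[5 7 2 _ _ _] head=0 tail=3 count=3
After op 4 (write(11)): arr=[5 7 2 11 _ _] head=0 tail=4 count=4
After op 5 (peek()): arr=[5 7 2 11 _ _] head=0 tail=4 count=4
After op 6 (read()): arr=[5 7 2 11 _ _] head=1 tail=4 count=3
After op 7 (read()): arr=[5 7 2 11 _ _] head=2 tail=4 count=2
After op 8 (write(14)): arr=[5 7 2 11 14 _] head=2 tail=5 count=3
After op 9 (write(3)): arr=[5 7 2 11 14 3] head=2 tail=0 count=4
After op 10 (write(17)): arr=[17 7 2 11 14 3] head=2 tail=1 count=5
After op 11 (write(24)): arr=[17 24 2 11 14 3] head=2 tail=2 count=6
After op 12 (peek()): arr=[17 24 2 11 14 3] head=2 tail=2 count=6
After op 13 (write(10)): arr=[17 24 10 11 14 3] head=3 tail=3 count=6

Answer: 17 24 10 11 14 3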